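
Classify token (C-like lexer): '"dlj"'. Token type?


Pattern: double-quoted sequence
Type: STRING_LITERAL


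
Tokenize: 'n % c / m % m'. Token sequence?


Scan left to right, longest-match per lexeme
Tokens: ID(n), OP(%), ID(c), OP(/), ID(m), OP(%), ID(m)


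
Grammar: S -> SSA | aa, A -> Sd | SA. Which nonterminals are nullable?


A nonterminal is nullable iff some alternative derives ε (directly, or every symbol in it is nullable)
Nullable: {}


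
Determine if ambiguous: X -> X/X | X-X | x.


'x/x-x' has two parse trees (no precedence encoded between / and -)
Ambiguous


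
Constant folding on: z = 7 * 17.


7 * 17 = 119 at compile time
Optimized: z = 119


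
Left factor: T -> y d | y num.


Common prefix: 'y'
Factored: T -> y T', T' -> d | num


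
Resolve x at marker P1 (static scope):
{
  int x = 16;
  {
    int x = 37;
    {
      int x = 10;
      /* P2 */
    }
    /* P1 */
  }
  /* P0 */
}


x declared in the same block as P1
x = 37


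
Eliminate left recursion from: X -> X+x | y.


Left-recursive alternatives: X+x; non-recursive: y
Introduce X': X -> yX', X' -> +xX' | ε


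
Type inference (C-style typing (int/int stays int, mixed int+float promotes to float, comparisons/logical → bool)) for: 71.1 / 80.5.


Operand types: float / float
Rule: mixed int/float promotes to float; int/int stays int
Result type: float


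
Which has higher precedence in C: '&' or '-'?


'-' is additive (level 9); '&' is bitwise AND (level 5)
Higher level binds tighter
'-' has higher precedence than '&'


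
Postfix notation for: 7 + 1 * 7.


* has higher precedence, evaluate 1*7 first
Postfix: 7 1 7 * +


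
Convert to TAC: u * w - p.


Break into single-operator statements:
t1 = u * w
t2 = t1 - p


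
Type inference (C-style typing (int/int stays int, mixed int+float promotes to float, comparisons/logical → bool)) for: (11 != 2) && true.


Operand types: bool && bool
Rule: logical operators take bool operands and yield bool
Result type: bool


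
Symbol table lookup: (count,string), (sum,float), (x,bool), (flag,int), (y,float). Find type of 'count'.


Lookup 'count' → type string


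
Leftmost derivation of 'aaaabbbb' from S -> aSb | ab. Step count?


Derivation: S => aSb => aaSbb => aaaSbbb => aaaabbbb
Steps: 4


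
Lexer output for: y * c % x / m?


Scan left to right, longest-match per lexeme
Tokens: ID(y), OP(*), ID(c), OP(%), ID(x), OP(/), ID(m)


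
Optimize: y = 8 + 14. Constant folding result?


8 + 14 = 22 at compile time
Optimized: y = 22


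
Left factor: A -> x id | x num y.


Common prefix: 'x'
Factored: A -> x A', A' -> id | num y


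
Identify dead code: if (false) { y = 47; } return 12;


condition is constant false, so the whole block is unreachable
Dead: 'if (false) { y = 47; }'


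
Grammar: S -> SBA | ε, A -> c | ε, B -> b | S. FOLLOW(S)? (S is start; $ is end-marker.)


$ ∈ FOLLOW(S). For each A -> αBβ: add FIRST(β)\{ε} to FOLLOW(B); if β nullable, add FOLLOW(A).
FOLLOW(S) = {$, b, c}


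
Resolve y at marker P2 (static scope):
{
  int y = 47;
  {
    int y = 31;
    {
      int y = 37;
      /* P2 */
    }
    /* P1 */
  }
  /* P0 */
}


y declared in the same block as P2
y = 37


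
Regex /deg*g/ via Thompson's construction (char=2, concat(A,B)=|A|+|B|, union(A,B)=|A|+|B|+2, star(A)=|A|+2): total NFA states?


Syntax tree has 4 char leaf(s), 0 union(s), 1 star(s)
chars contribute 4×2 = 8; each union adds +2; each star adds +2
Total: 8 + 0 + 2 = 10 states


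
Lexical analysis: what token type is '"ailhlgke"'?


Pattern: double-quoted sequence
Type: STRING_LITERAL


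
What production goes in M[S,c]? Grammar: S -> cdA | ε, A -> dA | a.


For [S, c]: 'c' ∈ FIRST(cdA)
Entry: S -> cdA


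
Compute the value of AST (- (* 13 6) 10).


Evaluate inner: (* 13 6) = 78
Evaluate root: (- 78 10) = 68
Result: 68


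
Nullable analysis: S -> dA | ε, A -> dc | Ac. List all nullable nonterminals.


A nonterminal is nullable iff some alternative derives ε (directly, or every symbol in it is nullable)
Nullable: {S}


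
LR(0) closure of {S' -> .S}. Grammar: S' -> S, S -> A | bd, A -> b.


Start: S' -> .S
For each item with dot before a nonterminal B, add B -> .γ for every B-production
Closure: [S' -> .S, S -> .A, S -> .bd, A -> .b]


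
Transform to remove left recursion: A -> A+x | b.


Left-recursive alternatives: A+x; non-recursive: b
Introduce A': A -> bA', A' -> +xA' | ε


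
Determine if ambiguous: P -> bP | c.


right-linear, alternatives start with distinct terminals 'b' vs 'c': unique leftmost derivation
Unambiguous


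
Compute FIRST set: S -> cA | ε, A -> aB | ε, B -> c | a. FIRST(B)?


Per alternative of B: FIRST(c) = {c}; FIRST(a) = {a}
FIRST(B) = {a, c}


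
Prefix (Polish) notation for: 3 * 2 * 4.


left-to-right (same/higher precedence on left): tree is (* (* 3 2) 4)
Prefix: * * 3 2 4


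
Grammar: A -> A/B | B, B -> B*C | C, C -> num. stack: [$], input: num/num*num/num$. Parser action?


no handle on stack; shift 'num'
Action: shift


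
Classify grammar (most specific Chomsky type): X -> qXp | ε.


Single nonterminal LHS, but q^n p^n is not regular
Classification: Type 2 (Context-Free)


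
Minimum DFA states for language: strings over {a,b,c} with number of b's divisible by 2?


Track (count of b) mod 2: states 0..1, accept at 0
Minimal DFA: 2 states


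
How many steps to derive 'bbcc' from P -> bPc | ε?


Derivation: P => bPc => bbPcc => bbcc
Steps: 3


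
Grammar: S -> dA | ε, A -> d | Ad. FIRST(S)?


Per alternative of S: FIRST(dA) = {d}; FIRST(ε) = {ε}
FIRST(S) = {d, ε}


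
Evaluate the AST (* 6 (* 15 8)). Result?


Evaluate inner: (* 15 8) = 120
Evaluate root: (* 6 120) = 720
Result: 720


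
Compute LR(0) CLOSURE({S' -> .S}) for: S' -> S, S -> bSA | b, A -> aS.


Start: S' -> .S
For each item with dot before a nonterminal B, add B -> .γ for every B-production
Closure: [S' -> .S, S -> .bSA, S -> .b]


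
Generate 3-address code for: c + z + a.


Break into single-operator statements:
t1 = c + z
t2 = t1 + a


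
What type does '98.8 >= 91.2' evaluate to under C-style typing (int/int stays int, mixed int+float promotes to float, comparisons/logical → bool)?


Operand types: float >= float
Rule: comparison yields bool
Result type: bool


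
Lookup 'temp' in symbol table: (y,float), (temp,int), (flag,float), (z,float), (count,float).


Lookup 'temp' → type int


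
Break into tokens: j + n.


Scan left to right, longest-match per lexeme
Tokens: ID(j), OP(+), ID(n)


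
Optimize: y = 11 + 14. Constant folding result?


11 + 14 = 25 at compile time
Optimized: y = 25


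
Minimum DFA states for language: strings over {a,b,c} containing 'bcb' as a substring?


KMP-style automaton: 3 progress states + 1 absorbing accept = 4
Minimal DFA: 4 states


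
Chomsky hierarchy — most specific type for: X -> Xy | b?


Left-linear: every RHS is a terminal or one nonterminal followed by a terminal
Classification: Type 3 (Regular)


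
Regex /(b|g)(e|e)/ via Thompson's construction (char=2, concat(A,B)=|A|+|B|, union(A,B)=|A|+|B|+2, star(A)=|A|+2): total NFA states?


Syntax tree has 4 char leaf(s), 2 union(s), 0 star(s)
chars contribute 4×2 = 8; each union adds +2; each star adds +2
Total: 8 + 4 + 0 = 12 states


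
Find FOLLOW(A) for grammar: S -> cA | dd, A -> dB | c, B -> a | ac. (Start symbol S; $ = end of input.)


$ ∈ FOLLOW(S). For each A -> αBβ: add FIRST(β)\{ε} to FOLLOW(B); if β nullable, add FOLLOW(A).
FOLLOW(A) = {$}


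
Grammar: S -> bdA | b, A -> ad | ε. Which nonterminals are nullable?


A nonterminal is nullable iff some alternative derives ε (directly, or every symbol in it is nullable)
Nullable: {A}


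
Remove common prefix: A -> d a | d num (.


Common prefix: 'd'
Factored: A -> d A', A' -> a | num (


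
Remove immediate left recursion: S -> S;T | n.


Left-recursive alternatives: S;T; non-recursive: n
Introduce S': S -> nS', S' -> ;TS' | ε


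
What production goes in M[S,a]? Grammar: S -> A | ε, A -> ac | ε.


For [S, a]: 'a' ∈ FIRST(A)
Entry: S -> A


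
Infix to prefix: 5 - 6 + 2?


left-to-right (same/higher precedence on left): tree is (+ (- 5 6) 2)
Prefix: + - 5 6 2


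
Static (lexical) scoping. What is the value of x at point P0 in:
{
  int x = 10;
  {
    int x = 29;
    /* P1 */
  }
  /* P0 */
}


x declared in the same block as P0
x = 10


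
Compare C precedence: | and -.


'-' is additive (level 9); '|' is bitwise OR (level 3)
Higher level binds tighter
'-' has higher precedence than '|'


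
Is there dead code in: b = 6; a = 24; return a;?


b is assigned but never read
Dead: 'b = 6'


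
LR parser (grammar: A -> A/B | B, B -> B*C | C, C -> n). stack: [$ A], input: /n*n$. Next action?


shift '/' to continue A -> A/B
Action: shift


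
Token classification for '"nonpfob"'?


Pattern: double-quoted sequence
Type: STRING_LITERAL


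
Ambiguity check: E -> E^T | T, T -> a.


precedence layered via separate nonterminal T: deterministic
Unambiguous


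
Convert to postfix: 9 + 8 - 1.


Left to right (same or higher precedence on left)
Postfix: 9 8 + 1 -


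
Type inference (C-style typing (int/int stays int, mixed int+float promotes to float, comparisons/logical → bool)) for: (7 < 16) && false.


Operand types: bool && bool
Rule: logical operators take bool operands and yield bool
Result type: bool


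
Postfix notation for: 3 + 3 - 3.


Left to right (same or higher precedence on left)
Postfix: 3 3 + 3 -


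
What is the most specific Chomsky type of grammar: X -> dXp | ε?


Single nonterminal LHS, but d^n p^n is not regular
Classification: Type 2 (Context-Free)


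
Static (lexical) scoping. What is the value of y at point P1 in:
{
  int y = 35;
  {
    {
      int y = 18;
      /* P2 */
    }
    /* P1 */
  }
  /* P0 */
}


P1's block does not declare y; resolves to the enclosing declaration at depth 0
y = 35


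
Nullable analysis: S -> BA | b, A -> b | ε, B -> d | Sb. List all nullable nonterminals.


A nonterminal is nullable iff some alternative derives ε (directly, or every symbol in it is nullable)
Nullable: {A}


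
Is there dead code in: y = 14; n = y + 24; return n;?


y is read by n's definition; n is returned
No dead code


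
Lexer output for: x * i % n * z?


Scan left to right, longest-match per lexeme
Tokens: ID(x), OP(*), ID(i), OP(%), ID(n), OP(*), ID(z)


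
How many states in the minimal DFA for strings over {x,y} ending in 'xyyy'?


Track the longest suffix of input matching a prefix of 'xyyy': 5 classes (prefixes of length 0..4)
Minimal DFA: 5 states


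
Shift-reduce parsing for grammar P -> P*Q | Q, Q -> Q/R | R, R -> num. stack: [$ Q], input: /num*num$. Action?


shift '/' to continue Q -> Q/R
Action: shift


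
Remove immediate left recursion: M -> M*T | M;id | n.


Left-recursive alternatives: M*T, M;id; non-recursive: n
Introduce M': M -> nM', M' -> *TM' | ;idM' | ε


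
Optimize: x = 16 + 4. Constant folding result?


16 + 4 = 20 at compile time
Optimized: x = 20


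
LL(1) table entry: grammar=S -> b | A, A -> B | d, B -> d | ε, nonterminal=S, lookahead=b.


For [S, b]: 'b' ∈ FIRST(b)
Entry: S -> b


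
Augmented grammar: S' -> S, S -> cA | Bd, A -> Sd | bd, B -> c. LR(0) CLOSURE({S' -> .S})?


Start: S' -> .S
For each item with dot before a nonterminal B, add B -> .γ for every B-production
Closure: [S' -> .S, S -> .cA, S -> .Bd, B -> .c]


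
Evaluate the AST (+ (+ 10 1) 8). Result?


Evaluate inner: (+ 10 1) = 11
Evaluate root: (+ 11 8) = 19
Result: 19


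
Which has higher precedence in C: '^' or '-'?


'-' is additive (level 9); '^' is bitwise XOR (level 4)
Higher level binds tighter
'-' has higher precedence than '^'


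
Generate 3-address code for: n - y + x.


Break into single-operator statements:
t1 = n - y
t2 = t1 + x


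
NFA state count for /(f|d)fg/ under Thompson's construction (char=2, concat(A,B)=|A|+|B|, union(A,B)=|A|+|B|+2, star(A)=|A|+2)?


Syntax tree has 4 char leaf(s), 1 union(s), 0 star(s)
chars contribute 4×2 = 8; each union adds +2; each star adds +2
Total: 8 + 2 + 0 = 10 states


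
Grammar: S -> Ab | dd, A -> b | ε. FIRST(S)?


Per alternative of S: FIRST(Ab) = {b}; FIRST(dd) = {d}
FIRST(S) = {b, d}


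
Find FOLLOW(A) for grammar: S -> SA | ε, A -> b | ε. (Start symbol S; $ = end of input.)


$ ∈ FOLLOW(S). For each A -> αBβ: add FIRST(β)\{ε} to FOLLOW(B); if β nullable, add FOLLOW(A).
FOLLOW(A) = {$, b}


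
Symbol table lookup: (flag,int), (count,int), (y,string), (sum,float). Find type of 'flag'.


Lookup 'flag' → type int


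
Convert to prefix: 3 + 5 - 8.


left-to-right (same/higher precedence on left): tree is (- (+ 3 5) 8)
Prefix: - + 3 5 8


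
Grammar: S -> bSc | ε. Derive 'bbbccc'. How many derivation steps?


Derivation: S => bSc => bbScc => bbbSccc => bbbccc
Steps: 4


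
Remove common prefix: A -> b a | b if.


Common prefix: 'b'
Factored: A -> b A', A' -> a | if


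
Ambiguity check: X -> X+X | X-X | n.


'n+n-n' has two parse trees (no precedence encoded between + and -)
Ambiguous


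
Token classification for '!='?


Pattern: operator symbol
Type: OPERATOR


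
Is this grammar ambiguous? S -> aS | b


right-linear, alternatives start with distinct terminals 'a' vs 'b': unique leftmost derivation
Unambiguous


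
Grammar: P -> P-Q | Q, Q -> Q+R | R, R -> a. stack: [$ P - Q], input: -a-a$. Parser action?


handle 'P-Q' on top; lookahead ∈ FOLLOW(P) = {-, $}
Action: reduce (P -> P-Q)


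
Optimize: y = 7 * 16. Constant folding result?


7 * 16 = 112 at compile time
Optimized: y = 112


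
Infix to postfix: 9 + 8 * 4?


* has higher precedence, evaluate 8*4 first
Postfix: 9 8 4 * +


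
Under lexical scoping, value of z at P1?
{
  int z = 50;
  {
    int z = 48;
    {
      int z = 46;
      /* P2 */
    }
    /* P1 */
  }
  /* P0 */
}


z declared in the same block as P1
z = 48


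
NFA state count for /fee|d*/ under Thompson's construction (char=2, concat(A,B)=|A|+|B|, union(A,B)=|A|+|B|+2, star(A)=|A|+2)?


Syntax tree has 4 char leaf(s), 1 union(s), 1 star(s)
chars contribute 4×2 = 8; each union adds +2; each star adds +2
Total: 8 + 2 + 2 = 12 states


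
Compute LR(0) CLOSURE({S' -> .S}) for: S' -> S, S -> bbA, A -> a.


Start: S' -> .S
For each item with dot before a nonterminal B, add B -> .γ for every B-production
Closure: [S' -> .S, S -> .bbA]


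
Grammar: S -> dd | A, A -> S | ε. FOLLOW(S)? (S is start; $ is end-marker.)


$ ∈ FOLLOW(S). For each A -> αBβ: add FIRST(β)\{ε} to FOLLOW(B); if β nullable, add FOLLOW(A).
FOLLOW(S) = {$}


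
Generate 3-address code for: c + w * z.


Break into single-operator statements:
t1 = w * z
t2 = c + t1


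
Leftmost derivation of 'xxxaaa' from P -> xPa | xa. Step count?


Derivation: P => xPa => xxPaa => xxxaaa
Steps: 3


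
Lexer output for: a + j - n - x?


Scan left to right, longest-match per lexeme
Tokens: ID(a), OP(+), ID(j), OP(-), ID(n), OP(-), ID(x)


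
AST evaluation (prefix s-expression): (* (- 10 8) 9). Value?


Evaluate inner: (- 10 8) = 2
Evaluate root: (* 2 9) = 18
Result: 18


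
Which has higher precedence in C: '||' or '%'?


'%' is multiplicative (level 10); '||' is logical OR (level 1)
Higher level binds tighter
'%' has higher precedence than '||'


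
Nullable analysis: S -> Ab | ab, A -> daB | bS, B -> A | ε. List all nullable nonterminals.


A nonterminal is nullable iff some alternative derives ε (directly, or every symbol in it is nullable)
Nullable: {B}


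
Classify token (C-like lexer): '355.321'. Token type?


Pattern: digits with a decimal point
Type: FLOAT_LITERAL


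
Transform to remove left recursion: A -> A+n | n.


Left-recursive alternatives: A+n; non-recursive: n
Introduce A': A -> nA', A' -> +nA' | ε


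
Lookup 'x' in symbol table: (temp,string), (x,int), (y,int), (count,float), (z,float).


Lookup 'x' → type int


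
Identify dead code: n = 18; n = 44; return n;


first assignment to n is overwritten before any read
Dead: 'n = 18'


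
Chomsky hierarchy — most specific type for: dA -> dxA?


LHS has context (more than one symbol) and |LHS| ≤ |RHS|
Classification: Type 1 (Context-Sensitive)


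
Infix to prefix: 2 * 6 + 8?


left-to-right (same/higher precedence on left): tree is (+ (* 2 6) 8)
Prefix: + * 2 6 8


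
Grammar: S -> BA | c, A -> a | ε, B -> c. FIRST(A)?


Per alternative of A: FIRST(a) = {a}; FIRST(ε) = {ε}
FIRST(A) = {a, ε}


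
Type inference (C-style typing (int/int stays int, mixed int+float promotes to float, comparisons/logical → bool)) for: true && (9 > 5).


Operand types: bool && bool
Rule: logical operators take bool operands and yield bool
Result type: bool


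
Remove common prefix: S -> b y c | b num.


Common prefix: 'b'
Factored: S -> b S', S' -> y c | num


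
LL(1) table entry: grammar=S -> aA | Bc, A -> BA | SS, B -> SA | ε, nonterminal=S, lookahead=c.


For [S, c]: 'c' ∈ FIRST(Bc)
Entry: S -> Bc


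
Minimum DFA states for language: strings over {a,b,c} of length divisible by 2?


Track length mod 2: states 0..1, accept at 0
Minimal DFA: 2 states


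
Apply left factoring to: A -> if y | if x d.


Common prefix: 'if'
Factored: A -> if A', A' -> y | x d


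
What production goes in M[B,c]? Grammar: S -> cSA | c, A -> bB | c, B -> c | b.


For [B, c]: 'c' ∈ FIRST(c)
Entry: B -> c


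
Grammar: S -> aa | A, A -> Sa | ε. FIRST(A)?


Per alternative of A: FIRST(Sa) = {a}; FIRST(ε) = {ε}
FIRST(A) = {a, ε}


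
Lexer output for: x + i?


Scan left to right, longest-match per lexeme
Tokens: ID(x), OP(+), ID(i)


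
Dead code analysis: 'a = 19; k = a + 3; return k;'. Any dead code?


a is read by k's definition; k is returned
No dead code


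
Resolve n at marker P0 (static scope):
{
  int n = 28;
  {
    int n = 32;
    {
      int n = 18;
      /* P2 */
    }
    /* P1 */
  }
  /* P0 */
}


n declared in the same block as P0
n = 28


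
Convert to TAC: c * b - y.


Break into single-operator statements:
t1 = c * b
t2 = t1 - y


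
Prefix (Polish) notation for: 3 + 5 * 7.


'*' binds tighter: tree is (+ 3 (* 5 7))
Prefix: + 3 * 5 7


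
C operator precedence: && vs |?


'|' is bitwise OR (level 3); '&&' is logical AND (level 2)
Higher level binds tighter
'|' has higher precedence than '&&'


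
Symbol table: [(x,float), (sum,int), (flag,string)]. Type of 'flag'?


Lookup 'flag' → type string


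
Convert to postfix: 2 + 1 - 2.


Left to right (same or higher precedence on left)
Postfix: 2 1 + 2 -


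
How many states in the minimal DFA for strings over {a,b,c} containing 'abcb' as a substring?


KMP-style automaton: 4 progress states + 1 absorbing accept = 5
Minimal DFA: 5 states


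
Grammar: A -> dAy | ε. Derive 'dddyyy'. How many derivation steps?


Derivation: A => dAy => ddAyy => dddAyyy => dddyyy
Steps: 4


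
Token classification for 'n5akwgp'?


Pattern: letter/underscore followed by alphanumerics, not a keyword
Type: IDENTIFIER


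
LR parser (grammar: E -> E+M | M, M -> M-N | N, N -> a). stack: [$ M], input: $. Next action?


lookahead ∉ {-} so M won't extend; reduce E -> M
Action: reduce (E -> M)


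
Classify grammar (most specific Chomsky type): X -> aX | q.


Right-linear: every RHS is a terminal or a terminal followed by one nonterminal
Classification: Type 3 (Regular)


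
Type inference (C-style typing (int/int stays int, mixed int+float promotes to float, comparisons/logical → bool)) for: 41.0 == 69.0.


Operand types: float == float
Rule: comparison yields bool
Result type: bool


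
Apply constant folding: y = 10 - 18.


10 - 18 = -8 at compile time
Optimized: y = -8


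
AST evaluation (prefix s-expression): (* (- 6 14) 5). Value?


Evaluate inner: (- 6 14) = -8
Evaluate root: (* -8 5) = -40
Result: -40


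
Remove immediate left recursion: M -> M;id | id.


Left-recursive alternatives: M;id; non-recursive: id
Introduce M': M -> idM', M' -> ;idM' | ε


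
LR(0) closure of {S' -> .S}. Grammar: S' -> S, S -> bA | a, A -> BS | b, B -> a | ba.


Start: S' -> .S
For each item with dot before a nonterminal B, add B -> .γ for every B-production
Closure: [S' -> .S, S -> .bA, S -> .a]


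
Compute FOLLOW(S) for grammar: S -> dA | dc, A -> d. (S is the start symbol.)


$ ∈ FOLLOW(S). For each A -> αBβ: add FIRST(β)\{ε} to FOLLOW(B); if β nullable, add FOLLOW(A).
FOLLOW(S) = {$}


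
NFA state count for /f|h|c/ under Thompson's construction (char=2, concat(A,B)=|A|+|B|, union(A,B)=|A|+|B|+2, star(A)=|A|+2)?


Syntax tree has 3 char leaf(s), 2 union(s), 0 star(s)
chars contribute 3×2 = 6; each union adds +2; each star adds +2
Total: 6 + 4 + 0 = 10 states


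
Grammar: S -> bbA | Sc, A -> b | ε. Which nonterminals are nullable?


A nonterminal is nullable iff some alternative derives ε (directly, or every symbol in it is nullable)
Nullable: {A}


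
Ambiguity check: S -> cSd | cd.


balanced c^n…d^n: each string has a unique parse
Unambiguous


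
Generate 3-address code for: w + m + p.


Break into single-operator statements:
t1 = w + m
t2 = t1 + p


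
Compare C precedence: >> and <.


'>>' is shift (level 8); '<' is relational (level 7)
Higher level binds tighter
'>>' has higher precedence than '<'


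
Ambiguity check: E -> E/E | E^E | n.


'n/n^n' has two parse trees (no precedence encoded between / and ^)
Ambiguous


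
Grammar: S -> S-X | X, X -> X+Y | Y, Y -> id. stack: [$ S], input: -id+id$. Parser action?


shift '-' to continue S -> S-X
Action: shift


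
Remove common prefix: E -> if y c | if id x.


Common prefix: 'if'
Factored: E -> if E', E' -> y c | id x


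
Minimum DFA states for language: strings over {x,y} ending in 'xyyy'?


Track the longest suffix of input matching a prefix of 'xyyy': 5 classes (prefixes of length 0..4)
Minimal DFA: 5 states


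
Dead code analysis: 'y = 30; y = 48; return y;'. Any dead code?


first assignment to y is overwritten before any read
Dead: 'y = 30'


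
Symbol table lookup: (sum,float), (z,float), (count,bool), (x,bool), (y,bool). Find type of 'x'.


Lookup 'x' → type bool


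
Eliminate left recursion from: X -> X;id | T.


Left-recursive alternatives: X;id; non-recursive: T
Introduce X': X -> TX', X' -> ;idX' | ε


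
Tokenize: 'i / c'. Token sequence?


Scan left to right, longest-match per lexeme
Tokens: ID(i), OP(/), ID(c)


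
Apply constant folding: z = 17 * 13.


17 * 13 = 221 at compile time
Optimized: z = 221


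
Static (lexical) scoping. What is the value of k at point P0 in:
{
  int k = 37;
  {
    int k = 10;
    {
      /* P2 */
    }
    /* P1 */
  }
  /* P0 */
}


k declared in the same block as P0
k = 37


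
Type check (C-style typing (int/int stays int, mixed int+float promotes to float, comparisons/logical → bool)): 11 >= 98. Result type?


Operand types: int >= int
Rule: comparison yields bool
Result type: bool


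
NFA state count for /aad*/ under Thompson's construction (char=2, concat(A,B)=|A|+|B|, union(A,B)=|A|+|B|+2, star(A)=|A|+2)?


Syntax tree has 3 char leaf(s), 0 union(s), 1 star(s)
chars contribute 3×2 = 6; each union adds +2; each star adds +2
Total: 6 + 0 + 2 = 8 states


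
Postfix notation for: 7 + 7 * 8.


* has higher precedence, evaluate 7*8 first
Postfix: 7 7 8 * +


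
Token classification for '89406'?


Pattern: digits only
Type: INTEGER_LITERAL


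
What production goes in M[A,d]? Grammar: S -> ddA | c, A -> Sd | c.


For [A, d]: 'd' ∈ FIRST(Sd)
Entry: A -> Sd


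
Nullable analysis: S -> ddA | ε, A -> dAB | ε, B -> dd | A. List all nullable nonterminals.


A nonterminal is nullable iff some alternative derives ε (directly, or every symbol in it is nullable)
Nullable: {A, B, S}


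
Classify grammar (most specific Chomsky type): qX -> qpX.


LHS has context (more than one symbol) and |LHS| ≤ |RHS|
Classification: Type 1 (Context-Sensitive)


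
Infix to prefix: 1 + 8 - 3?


left-to-right (same/higher precedence on left): tree is (- (+ 1 8) 3)
Prefix: - + 1 8 3


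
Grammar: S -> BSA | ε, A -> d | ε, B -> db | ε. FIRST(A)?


Per alternative of A: FIRST(d) = {d}; FIRST(ε) = {ε}
FIRST(A) = {d, ε}


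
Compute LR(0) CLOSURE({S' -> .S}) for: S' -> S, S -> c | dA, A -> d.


Start: S' -> .S
For each item with dot before a nonterminal B, add B -> .γ for every B-production
Closure: [S' -> .S, S -> .c, S -> .dA]


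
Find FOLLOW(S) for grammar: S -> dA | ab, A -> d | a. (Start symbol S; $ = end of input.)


$ ∈ FOLLOW(S). For each A -> αBβ: add FIRST(β)\{ε} to FOLLOW(B); if β nullable, add FOLLOW(A).
FOLLOW(S) = {$}


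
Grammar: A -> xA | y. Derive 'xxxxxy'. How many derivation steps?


Derivation: A => xA => xxA => xxxA => xxxxA => xxxxxA => xxxxxy
Steps: 6


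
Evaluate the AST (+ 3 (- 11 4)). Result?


Evaluate inner: (- 11 4) = 7
Evaluate root: (+ 3 7) = 10
Result: 10


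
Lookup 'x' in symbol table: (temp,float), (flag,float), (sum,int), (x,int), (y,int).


Lookup 'x' → type int


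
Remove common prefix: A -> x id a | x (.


Common prefix: 'x'
Factored: A -> x A', A' -> id a | (


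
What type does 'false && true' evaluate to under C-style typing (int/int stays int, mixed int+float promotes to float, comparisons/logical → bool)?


Operand types: bool && bool
Rule: logical operators take bool operands and yield bool
Result type: bool


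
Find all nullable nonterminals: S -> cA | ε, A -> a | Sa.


A nonterminal is nullable iff some alternative derives ε (directly, or every symbol in it is nullable)
Nullable: {S}


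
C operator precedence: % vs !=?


'%' is multiplicative (level 10); '!=' is equality (level 6)
Higher level binds tighter
'%' has higher precedence than '!='


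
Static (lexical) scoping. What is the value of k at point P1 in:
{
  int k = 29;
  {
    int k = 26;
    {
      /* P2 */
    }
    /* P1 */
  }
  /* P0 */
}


k declared in the same block as P1
k = 26


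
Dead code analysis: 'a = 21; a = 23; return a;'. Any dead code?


first assignment to a is overwritten before any read
Dead: 'a = 21'


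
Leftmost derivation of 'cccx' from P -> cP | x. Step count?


Derivation: P => cP => ccP => cccP => cccx
Steps: 4


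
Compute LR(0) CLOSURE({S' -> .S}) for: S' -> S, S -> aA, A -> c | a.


Start: S' -> .S
For each item with dot before a nonterminal B, add B -> .γ for every B-production
Closure: [S' -> .S, S -> .aA]


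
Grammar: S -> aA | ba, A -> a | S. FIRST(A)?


Per alternative of A: FIRST(a) = {a}; FIRST(S) = {a, b}
FIRST(A) = {a, b}


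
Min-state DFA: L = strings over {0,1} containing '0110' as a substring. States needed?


KMP-style automaton: 4 progress states + 1 absorbing accept = 5
Minimal DFA: 5 states


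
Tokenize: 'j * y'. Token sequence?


Scan left to right, longest-match per lexeme
Tokens: ID(j), OP(*), ID(y)


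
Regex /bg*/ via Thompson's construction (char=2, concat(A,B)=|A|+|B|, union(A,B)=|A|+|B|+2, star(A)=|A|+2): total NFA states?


Syntax tree has 2 char leaf(s), 0 union(s), 1 star(s)
chars contribute 2×2 = 4; each union adds +2; each star adds +2
Total: 4 + 0 + 2 = 6 states


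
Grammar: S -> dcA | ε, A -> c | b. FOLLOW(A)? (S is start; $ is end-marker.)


$ ∈ FOLLOW(S). For each A -> αBβ: add FIRST(β)\{ε} to FOLLOW(B); if β nullable, add FOLLOW(A).
FOLLOW(A) = {$}


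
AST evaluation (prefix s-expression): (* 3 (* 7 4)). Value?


Evaluate inner: (* 7 4) = 28
Evaluate root: (* 3 28) = 84
Result: 84


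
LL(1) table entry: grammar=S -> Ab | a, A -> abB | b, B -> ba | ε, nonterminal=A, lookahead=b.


For [A, b]: 'b' ∈ FIRST(b)
Entry: A -> b


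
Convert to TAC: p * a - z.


Break into single-operator statements:
t1 = p * a
t2 = t1 - z


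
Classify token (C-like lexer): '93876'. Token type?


Pattern: digits only
Type: INTEGER_LITERAL


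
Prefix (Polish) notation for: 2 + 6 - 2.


left-to-right (same/higher precedence on left): tree is (- (+ 2 6) 2)
Prefix: - + 2 6 2


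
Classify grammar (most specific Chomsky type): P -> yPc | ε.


Single nonterminal LHS, but y^n c^n is not regular
Classification: Type 2 (Context-Free)


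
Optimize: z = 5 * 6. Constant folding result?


5 * 6 = 30 at compile time
Optimized: z = 30


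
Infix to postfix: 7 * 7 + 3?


Left to right (same or higher precedence on left)
Postfix: 7 7 * 3 +


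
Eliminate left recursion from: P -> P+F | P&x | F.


Left-recursive alternatives: P+F, P&x; non-recursive: F
Introduce P': P -> FP', P' -> +FP' | &xP' | ε


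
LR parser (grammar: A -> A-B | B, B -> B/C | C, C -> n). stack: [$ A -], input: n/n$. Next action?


no handle ('A-' is not any RHS); shift 'n'
Action: shift


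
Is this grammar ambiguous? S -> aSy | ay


balanced a^n…y^n: each string has a unique parse
Unambiguous


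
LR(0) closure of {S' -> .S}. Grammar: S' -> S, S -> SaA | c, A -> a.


Start: S' -> .S
For each item with dot before a nonterminal B, add B -> .γ for every B-production
Closure: [S' -> .S, S -> .SaA, S -> .c]


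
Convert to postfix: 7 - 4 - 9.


Left to right (same or higher precedence on left)
Postfix: 7 4 - 9 -


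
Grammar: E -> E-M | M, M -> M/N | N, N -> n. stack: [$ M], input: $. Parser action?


lookahead ∉ {/} so M won't extend; reduce E -> M
Action: reduce (E -> M)


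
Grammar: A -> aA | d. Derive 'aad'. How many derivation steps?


Derivation: A => aA => aaA => aad
Steps: 3


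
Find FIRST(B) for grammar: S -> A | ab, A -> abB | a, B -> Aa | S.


Per alternative of B: FIRST(Aa) = {a}; FIRST(S) = {a}
FIRST(B) = {a}


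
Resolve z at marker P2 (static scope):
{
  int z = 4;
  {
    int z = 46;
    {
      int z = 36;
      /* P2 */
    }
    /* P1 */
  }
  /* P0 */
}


z declared in the same block as P2
z = 36


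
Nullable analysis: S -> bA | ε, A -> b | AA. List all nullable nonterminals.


A nonterminal is nullable iff some alternative derives ε (directly, or every symbol in it is nullable)
Nullable: {S}


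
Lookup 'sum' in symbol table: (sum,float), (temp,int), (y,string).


Lookup 'sum' → type float


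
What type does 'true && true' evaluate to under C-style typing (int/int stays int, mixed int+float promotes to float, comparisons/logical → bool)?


Operand types: bool && bool
Rule: logical operators take bool operands and yield bool
Result type: bool


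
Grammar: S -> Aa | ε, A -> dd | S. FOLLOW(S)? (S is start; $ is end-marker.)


$ ∈ FOLLOW(S). For each A -> αBβ: add FIRST(β)\{ε} to FOLLOW(B); if β nullable, add FOLLOW(A).
FOLLOW(S) = {$, a}


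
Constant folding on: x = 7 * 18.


7 * 18 = 126 at compile time
Optimized: x = 126


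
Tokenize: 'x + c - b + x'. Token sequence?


Scan left to right, longest-match per lexeme
Tokens: ID(x), OP(+), ID(c), OP(-), ID(b), OP(+), ID(x)


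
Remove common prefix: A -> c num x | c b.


Common prefix: 'c'
Factored: A -> c A', A' -> num x | b


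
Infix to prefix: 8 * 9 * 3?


left-to-right (same/higher precedence on left): tree is (* (* 8 9) 3)
Prefix: * * 8 9 3


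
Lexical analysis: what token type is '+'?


Pattern: operator symbol
Type: OPERATOR


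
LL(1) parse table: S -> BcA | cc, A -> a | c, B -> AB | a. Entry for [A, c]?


For [A, c]: 'c' ∈ FIRST(c)
Entry: A -> c


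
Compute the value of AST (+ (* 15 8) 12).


Evaluate inner: (* 15 8) = 120
Evaluate root: (+ 120 12) = 132
Result: 132


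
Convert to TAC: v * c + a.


Break into single-operator statements:
t1 = v * c
t2 = t1 + a


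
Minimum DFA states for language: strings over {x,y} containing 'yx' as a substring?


KMP-style automaton: 2 progress states + 1 absorbing accept = 3
Minimal DFA: 3 states


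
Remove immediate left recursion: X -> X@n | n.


Left-recursive alternatives: X@n; non-recursive: n
Introduce X': X -> nX', X' -> @nX' | ε


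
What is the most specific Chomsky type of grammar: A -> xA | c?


Right-linear: every RHS is a terminal or a terminal followed by one nonterminal
Classification: Type 3 (Regular)


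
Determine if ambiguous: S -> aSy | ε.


balanced a^n…y^n: each string has a unique parse
Unambiguous


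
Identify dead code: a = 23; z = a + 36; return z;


a is read by z's definition; z is returned
No dead code


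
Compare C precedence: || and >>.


'>>' is shift (level 8); '||' is logical OR (level 1)
Higher level binds tighter
'>>' has higher precedence than '||'


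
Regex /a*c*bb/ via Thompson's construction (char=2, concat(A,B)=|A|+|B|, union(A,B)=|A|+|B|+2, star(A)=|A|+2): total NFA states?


Syntax tree has 4 char leaf(s), 0 union(s), 2 star(s)
chars contribute 4×2 = 8; each union adds +2; each star adds +2
Total: 8 + 0 + 4 = 12 states


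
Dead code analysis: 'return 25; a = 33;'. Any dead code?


statement follows a return and is unreachable
Dead: 'a = 33'


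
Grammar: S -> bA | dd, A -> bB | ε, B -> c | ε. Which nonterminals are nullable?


A nonterminal is nullable iff some alternative derives ε (directly, or every symbol in it is nullable)
Nullable: {A, B}


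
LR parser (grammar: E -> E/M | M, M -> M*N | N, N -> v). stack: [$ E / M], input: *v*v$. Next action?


'*' can extend M; shift to build M -> M*N
Action: shift


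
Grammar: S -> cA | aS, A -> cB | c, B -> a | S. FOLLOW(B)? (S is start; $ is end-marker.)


$ ∈ FOLLOW(S). For each A -> αBβ: add FIRST(β)\{ε} to FOLLOW(B); if β nullable, add FOLLOW(A).
FOLLOW(B) = {$}


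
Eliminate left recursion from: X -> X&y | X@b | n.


Left-recursive alternatives: X&y, X@b; non-recursive: n
Introduce X': X -> nX', X' -> &yX' | @bX' | ε


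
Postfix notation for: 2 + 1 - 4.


Left to right (same or higher precedence on left)
Postfix: 2 1 + 4 -


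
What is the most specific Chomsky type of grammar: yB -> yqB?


LHS has context (more than one symbol) and |LHS| ≤ |RHS|
Classification: Type 1 (Context-Sensitive)


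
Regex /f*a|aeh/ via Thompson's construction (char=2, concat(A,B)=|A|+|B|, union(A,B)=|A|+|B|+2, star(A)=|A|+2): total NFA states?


Syntax tree has 5 char leaf(s), 1 union(s), 1 star(s)
chars contribute 5×2 = 10; each union adds +2; each star adds +2
Total: 10 + 2 + 2 = 14 states


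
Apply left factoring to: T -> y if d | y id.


Common prefix: 'y'
Factored: T -> y T', T' -> if d | id


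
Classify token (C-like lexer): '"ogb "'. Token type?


Pattern: double-quoted sequence
Type: STRING_LITERAL


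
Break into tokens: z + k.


Scan left to right, longest-match per lexeme
Tokens: ID(z), OP(+), ID(k)


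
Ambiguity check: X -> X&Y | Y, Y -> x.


precedence layered via separate nonterminal Y: deterministic
Unambiguous


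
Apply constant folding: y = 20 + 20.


20 + 20 = 40 at compile time
Optimized: y = 40


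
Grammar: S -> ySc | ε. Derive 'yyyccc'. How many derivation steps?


Derivation: S => ySc => yyScc => yyySccc => yyyccc
Steps: 4


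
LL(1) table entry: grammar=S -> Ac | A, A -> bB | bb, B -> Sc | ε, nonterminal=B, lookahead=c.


For [B, c]: ε is nullable and 'c' ∈ FOLLOW(B)
Entry: B -> ε


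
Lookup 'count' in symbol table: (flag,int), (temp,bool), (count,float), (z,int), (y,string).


Lookup 'count' → type float


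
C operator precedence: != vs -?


'-' is additive (level 9); '!=' is equality (level 6)
Higher level binds tighter
'-' has higher precedence than '!='


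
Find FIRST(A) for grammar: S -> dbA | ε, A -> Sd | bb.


Per alternative of A: FIRST(Sd) = {d}; FIRST(bb) = {b}
FIRST(A) = {b, d}


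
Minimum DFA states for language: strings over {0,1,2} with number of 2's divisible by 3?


Track (count of 2) mod 3: states 0..2, accept at 0
Minimal DFA: 3 states


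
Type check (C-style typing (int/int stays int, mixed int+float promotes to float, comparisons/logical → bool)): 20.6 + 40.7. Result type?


Operand types: float + float
Rule: mixed int/float promotes to float; int/int stays int
Result type: float


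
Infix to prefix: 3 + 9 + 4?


left-to-right (same/higher precedence on left): tree is (+ (+ 3 9) 4)
Prefix: + + 3 9 4


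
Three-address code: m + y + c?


Break into single-operator statements:
t1 = m + y
t2 = t1 + c


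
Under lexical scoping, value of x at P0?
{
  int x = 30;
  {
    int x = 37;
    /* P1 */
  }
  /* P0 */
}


x declared in the same block as P0
x = 30


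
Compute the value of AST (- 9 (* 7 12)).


Evaluate inner: (* 7 12) = 84
Evaluate root: (- 9 84) = -75
Result: -75


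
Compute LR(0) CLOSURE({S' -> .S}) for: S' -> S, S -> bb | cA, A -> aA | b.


Start: S' -> .S
For each item with dot before a nonterminal B, add B -> .γ for every B-production
Closure: [S' -> .S, S -> .bb, S -> .cA]


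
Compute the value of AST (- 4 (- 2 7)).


Evaluate inner: (- 2 7) = -5
Evaluate root: (- 4 -5) = 9
Result: 9


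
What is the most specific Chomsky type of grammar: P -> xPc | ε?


Single nonterminal LHS, but x^n c^n is not regular
Classification: Type 2 (Context-Free)


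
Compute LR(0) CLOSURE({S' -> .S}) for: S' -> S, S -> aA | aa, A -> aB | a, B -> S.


Start: S' -> .S
For each item with dot before a nonterminal B, add B -> .γ for every B-production
Closure: [S' -> .S, S -> .aA, S -> .aa]


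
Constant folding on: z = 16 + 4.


16 + 4 = 20 at compile time
Optimized: z = 20


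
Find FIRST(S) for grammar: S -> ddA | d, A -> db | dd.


Per alternative of S: FIRST(ddA) = {d}; FIRST(d) = {d}
FIRST(S) = {d}


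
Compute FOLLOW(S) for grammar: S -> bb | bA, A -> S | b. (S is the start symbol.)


$ ∈ FOLLOW(S). For each A -> αBβ: add FIRST(β)\{ε} to FOLLOW(B); if β nullable, add FOLLOW(A).
FOLLOW(S) = {$}


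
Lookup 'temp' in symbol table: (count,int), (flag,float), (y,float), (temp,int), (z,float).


Lookup 'temp' → type int


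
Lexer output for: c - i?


Scan left to right, longest-match per lexeme
Tokens: ID(c), OP(-), ID(i)


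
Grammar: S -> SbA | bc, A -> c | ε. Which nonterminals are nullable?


A nonterminal is nullable iff some alternative derives ε (directly, or every symbol in it is nullable)
Nullable: {A}


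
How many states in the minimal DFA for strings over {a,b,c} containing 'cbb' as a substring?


KMP-style automaton: 3 progress states + 1 absorbing accept = 4
Minimal DFA: 4 states


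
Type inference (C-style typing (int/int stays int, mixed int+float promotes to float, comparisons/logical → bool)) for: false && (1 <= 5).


Operand types: bool && bool
Rule: logical operators take bool operands and yield bool
Result type: bool


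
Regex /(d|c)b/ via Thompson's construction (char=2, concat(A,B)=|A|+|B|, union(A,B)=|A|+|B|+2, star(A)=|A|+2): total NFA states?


Syntax tree has 3 char leaf(s), 1 union(s), 0 star(s)
chars contribute 3×2 = 6; each union adds +2; each star adds +2
Total: 6 + 2 + 0 = 8 states
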